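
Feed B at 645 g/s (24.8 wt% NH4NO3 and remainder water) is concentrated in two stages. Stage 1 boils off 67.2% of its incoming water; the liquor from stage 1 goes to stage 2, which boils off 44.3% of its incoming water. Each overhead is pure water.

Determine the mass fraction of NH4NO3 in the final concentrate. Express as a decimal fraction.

0.644

water in feed = 645×0.752 = 485.04 g/s.
After stage 1: water left = (1−0.672)×485.04 = 159.09; stream total = 319.05 g/s.
After stage 2: water left = (1−0.443)×159.09 = 88.615; final concentrate = 248.57 g/s.
NH4NO3 fraction = 159.96/248.57 = 0.644.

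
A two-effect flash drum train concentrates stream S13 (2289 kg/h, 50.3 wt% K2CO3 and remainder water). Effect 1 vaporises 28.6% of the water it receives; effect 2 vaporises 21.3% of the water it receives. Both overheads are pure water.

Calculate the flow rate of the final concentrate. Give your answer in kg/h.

1791 kg/h

water in feed = 2289×0.497 = 1137.6 kg/h.
After stage 1: water left = (1−0.286)×1137.6 = 812.27; stream total = 1963.6 kg/h.
After stage 2: water left = (1−0.213)×812.27 = 639.26; final concentrate = 1790.6 kg/h.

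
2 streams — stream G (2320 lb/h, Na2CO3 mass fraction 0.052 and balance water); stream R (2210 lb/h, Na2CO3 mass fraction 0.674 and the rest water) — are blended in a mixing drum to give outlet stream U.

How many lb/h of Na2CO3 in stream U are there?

Na2CO3 out = Na2CO3 in = 2320×0.052 + 2210×0.674 = 1610.2 lb/h.

1610 lb/h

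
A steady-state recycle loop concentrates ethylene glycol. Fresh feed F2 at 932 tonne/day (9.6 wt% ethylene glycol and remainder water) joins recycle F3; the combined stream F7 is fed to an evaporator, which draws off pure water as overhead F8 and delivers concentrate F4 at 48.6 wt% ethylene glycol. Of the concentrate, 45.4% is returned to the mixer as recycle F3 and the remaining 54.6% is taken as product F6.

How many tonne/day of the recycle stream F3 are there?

153.1 tonne/day

Overall ethylene glycol balance (none leaves overhead): ethylene glycol in fresh feed = ethylene glycol in product, i.e. 932×0.096 = (1−0.454)·F4·0.486.
F4 = 89.472/(0.486×0.546) = 337.18 tonne/day.
Recycle F3 = 0.454×337.18 = 153.08 tonne/day.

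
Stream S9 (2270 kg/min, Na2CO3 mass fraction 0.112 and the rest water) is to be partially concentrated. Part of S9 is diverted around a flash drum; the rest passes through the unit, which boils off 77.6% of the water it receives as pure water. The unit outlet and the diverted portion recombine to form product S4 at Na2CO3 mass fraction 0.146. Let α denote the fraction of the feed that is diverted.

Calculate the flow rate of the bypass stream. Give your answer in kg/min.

1503 kg/min

All 2270×0.112 = 254.24 kg/min of Na2CO3 reaches S4, so S4 = 254.24/0.146 = 1741.4 kg/min and vapour = 528.63 kg/min.
The evaporator receives (1−α)·2270 of feed at 0.888 water and removes 0.776 of that water:
0.776×0.888×(1−α)×2270 = 528.63
(1−α) = 528.63/1564.2 = 0.3379;  α = 0.6621.
Bypass flow = 0.6621×2270 = 1502.9 kg/min.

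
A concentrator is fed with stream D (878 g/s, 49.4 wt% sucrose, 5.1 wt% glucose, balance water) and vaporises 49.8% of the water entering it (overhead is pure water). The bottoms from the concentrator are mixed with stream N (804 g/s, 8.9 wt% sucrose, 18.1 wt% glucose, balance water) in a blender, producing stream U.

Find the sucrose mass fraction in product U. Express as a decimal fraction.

0.341

Vapour removed = 0.498×0.455×878 = 198.95 g/s; concentrate = 679.05 g/s.
sucrose reaching the mixer = 433.73 (from concentrate) + 804×0.089 = 505.29 g/s.
Product flow = 679.05 + 804 = 1483.1 g/s; sucrose fraction = 0.341.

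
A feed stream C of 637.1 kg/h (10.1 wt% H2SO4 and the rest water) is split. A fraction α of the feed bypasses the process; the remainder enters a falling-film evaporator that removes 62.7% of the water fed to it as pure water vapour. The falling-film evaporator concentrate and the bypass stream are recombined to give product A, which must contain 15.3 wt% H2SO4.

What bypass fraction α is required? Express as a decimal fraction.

All 637.1×0.101 = 64.347 kg/h of H2SO4 reaches A, so A = 64.347/0.153 = 420.57 kg/h and vapour = 216.53 kg/h.
The evaporator receives (1−α)·637.1 of feed at 0.899 water and removes 0.627 of that water:
0.627×0.899×(1−α)×637.1 = 216.53
(1−α) = 216.53/359.12 = 0.6030;  α = 0.3970.

0.397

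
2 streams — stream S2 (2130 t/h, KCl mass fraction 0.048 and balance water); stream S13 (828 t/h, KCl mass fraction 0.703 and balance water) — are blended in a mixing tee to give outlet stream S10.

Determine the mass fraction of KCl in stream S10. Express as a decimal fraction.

0.231

Total flow out = 2130 + 828 = 2958 t/h.
KCl in = 2130×0.048 + 828×0.703 = 684.32 t/h.
KCl mass fraction in S10 = 684.32/2958 = 0.231.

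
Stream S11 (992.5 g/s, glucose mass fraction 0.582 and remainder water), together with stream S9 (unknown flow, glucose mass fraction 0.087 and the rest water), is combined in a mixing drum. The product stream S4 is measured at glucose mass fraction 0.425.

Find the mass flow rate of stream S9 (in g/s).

461 g/s

Let S9 be the unknown flow. Total out = 992.5 + S9.
glucose balance: 577.63 + 0.087·S9 = 0.425·(992.5 + S9)
(0.087 − 0.425)·S9 = 0.425×992.5 − 577.63 = -155.82
S9 = -155.82 / -0.338 = 461.01 g/s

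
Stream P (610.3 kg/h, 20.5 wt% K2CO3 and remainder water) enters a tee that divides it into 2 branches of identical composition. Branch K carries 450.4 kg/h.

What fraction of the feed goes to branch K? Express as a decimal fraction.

Fraction to K = 450.4/610.3 = 0.7380.

0.738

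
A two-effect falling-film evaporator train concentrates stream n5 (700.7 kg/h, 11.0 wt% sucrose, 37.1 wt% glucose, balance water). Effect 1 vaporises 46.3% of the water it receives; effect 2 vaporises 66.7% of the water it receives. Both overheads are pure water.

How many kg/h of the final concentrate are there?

water in feed = 700.7×0.519 = 363.66 kg/h.
After stage 1: water left = (1−0.463)×363.66 = 195.29; stream total = 532.32 kg/h.
After stage 2: water left = (1−0.667)×195.29 = 65.031; final concentrate = 402.07 kg/h.

402.1 kg/h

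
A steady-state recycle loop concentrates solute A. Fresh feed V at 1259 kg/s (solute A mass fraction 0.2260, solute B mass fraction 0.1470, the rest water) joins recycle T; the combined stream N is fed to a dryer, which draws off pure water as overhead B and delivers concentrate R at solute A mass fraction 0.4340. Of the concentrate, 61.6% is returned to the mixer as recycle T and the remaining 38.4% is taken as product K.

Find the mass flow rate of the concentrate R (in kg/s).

Overall solute A balance (none leaves overhead): solute A in fresh feed = solute A in product, i.e. 1259×0.226 = (1−0.616)·R·0.434.
R = 284.53/(0.434×0.384) = 1707.3 kg/s.

1707 kg/s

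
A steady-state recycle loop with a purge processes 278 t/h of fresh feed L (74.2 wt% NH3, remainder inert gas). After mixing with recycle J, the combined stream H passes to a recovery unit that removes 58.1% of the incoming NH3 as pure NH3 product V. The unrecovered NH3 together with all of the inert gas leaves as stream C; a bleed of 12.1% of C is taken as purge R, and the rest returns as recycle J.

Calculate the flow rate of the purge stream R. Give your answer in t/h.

inert gas enters only via L and leaves only via the purge: 278×0.258 = 0.121×(inert gas in C), and the recovery unit passes all inert gas, so inert gas in H = inert gas in C = 592.76 t/h.
NH3 in H: m_A = 278×0.742 + (1−0.121)·(1−0.581)·m_A, so m_A = 206.28/0.6317 = 326.54 t/h.
C = (1−0.581)×326.54 + 592.76 = 729.58 t/h.
Purge R = 0.121×729.58 = 88.279 t/h.

88.28 t/h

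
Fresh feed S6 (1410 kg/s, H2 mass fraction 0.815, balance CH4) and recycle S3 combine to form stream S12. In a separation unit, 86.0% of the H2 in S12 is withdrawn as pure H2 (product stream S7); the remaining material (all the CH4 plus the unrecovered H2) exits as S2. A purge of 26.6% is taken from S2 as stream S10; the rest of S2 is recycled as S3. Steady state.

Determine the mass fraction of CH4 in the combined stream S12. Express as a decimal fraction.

CH4 enters only via S6 and leaves only via the purge: 1410×0.185 = 0.266×(CH4 in S2), and the separation unit passes all CH4, so CH4 in S12 = CH4 in S2 = 980.64 kg/s.
H2 in S12: m_A = 1410×0.815 + (1−0.266)·(1−0.860)·m_A, so m_A = 1149.1/0.8972 = 1280.8 kg/s.
S12 = 1280.8 + 980.64 = 2261.4 kg/s.
CH4 fraction in S12 = 980.64/2261.4 = 0.434.

0.434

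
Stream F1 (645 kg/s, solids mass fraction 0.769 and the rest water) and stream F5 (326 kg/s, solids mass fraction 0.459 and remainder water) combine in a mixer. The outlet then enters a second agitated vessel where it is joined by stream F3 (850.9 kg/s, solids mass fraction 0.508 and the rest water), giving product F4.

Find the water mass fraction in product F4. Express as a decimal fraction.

Overall, product flow = 1821.9 kg/s.
water in = 645×0.231 + 326×0.541 + 850.9×0.492 = 744 kg/s.
water fraction in F4 = 0.408.

0.408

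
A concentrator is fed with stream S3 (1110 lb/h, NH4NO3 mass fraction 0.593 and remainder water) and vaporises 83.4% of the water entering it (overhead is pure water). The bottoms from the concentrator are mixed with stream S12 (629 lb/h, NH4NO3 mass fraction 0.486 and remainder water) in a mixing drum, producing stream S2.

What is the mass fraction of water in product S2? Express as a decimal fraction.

Vapour removed = 0.834×0.407×1110 = 376.78 lb/h; concentrate = 733.22 lb/h.
water reaching the mixer = 74.994 (from concentrate) + 629×0.514 = 398.3 lb/h.
Product flow = 733.22 + 629 = 1362.2 lb/h; water fraction = 0.292.

0.292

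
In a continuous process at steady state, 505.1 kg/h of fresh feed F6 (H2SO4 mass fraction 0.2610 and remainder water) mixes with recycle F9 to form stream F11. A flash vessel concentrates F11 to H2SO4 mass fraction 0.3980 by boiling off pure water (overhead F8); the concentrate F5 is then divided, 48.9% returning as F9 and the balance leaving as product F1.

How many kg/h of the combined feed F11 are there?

Overall H2SO4 balance (none leaves overhead): H2SO4 in fresh feed = H2SO4 in product, i.e. 505.1×0.261 = (1−0.489)·F5·0.398.
F5 = 131.83/(0.398×0.511) = 648.21 kg/h.
Recycle F9 = 0.489×648.21 = 316.97 kg/h.
Combined feed F11 = 505.1 + 316.97 = 822.07 kg/h.

822.1 kg/h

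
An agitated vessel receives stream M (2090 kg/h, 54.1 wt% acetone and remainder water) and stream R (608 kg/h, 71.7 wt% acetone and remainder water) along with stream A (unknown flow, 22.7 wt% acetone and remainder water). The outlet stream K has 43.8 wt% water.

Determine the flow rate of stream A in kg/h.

150.3 kg/h

Let A be the unknown flow. Total out = 2698 + A.
water balance: 1131.4 + 0.773·A = 0.438·(2698 + A)
(0.773 − 0.438)·A = 0.438×2698 − 1131.4 = 50.35
A = 50.35 / 0.335 = 150.3 kg/h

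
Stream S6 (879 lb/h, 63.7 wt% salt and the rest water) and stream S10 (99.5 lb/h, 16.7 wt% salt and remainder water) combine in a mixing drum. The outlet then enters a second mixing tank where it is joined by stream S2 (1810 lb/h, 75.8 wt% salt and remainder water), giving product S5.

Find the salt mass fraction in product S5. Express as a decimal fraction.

Overall, product flow = 2788.5 lb/h.
salt in = 879×0.637 + 99.5×0.167 + 1810×0.758 = 1948.5 lb/h.
salt fraction in S5 = 0.699.

0.699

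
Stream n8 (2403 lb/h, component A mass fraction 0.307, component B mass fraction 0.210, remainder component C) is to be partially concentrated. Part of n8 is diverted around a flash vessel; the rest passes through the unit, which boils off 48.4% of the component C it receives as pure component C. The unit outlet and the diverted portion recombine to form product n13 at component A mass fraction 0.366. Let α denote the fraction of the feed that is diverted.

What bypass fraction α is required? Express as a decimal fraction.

0.310

All 2403×0.307 = 737.72 lb/h of component A reaches n13, so n13 = 737.72/0.366 = 2015.6 lb/h and vapour = 387.37 lb/h.
The evaporator receives (1−α)·2403 of feed at 0.483 component C and removes 0.484 of that component C:
0.484×0.483×(1−α)×2403 = 387.37
(1−α) = 387.37/561.75 = 0.6896;  α = 0.3104.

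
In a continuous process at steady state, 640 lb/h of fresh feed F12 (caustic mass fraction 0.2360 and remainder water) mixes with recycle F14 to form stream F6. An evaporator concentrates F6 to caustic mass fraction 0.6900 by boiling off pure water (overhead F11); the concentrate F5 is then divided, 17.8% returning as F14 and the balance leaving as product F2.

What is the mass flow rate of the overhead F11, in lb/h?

Overall caustic balance (none leaves overhead): caustic in fresh feed = caustic in product, i.e. 640×0.236 = (1−0.178)·F5·0.690.
F5 = 151.04/(0.690×0.822) = 266.3 lb/h.
Recycle F14 = 0.178×266.3 = 47.401 lb/h.
Combined feed F6 = 640 + 47.401 = 687.4 lb/h.
Overhead F11 = F6 − F5 = 687.4 − 266.3 = 421.1 lb/h.

421.1 lb/h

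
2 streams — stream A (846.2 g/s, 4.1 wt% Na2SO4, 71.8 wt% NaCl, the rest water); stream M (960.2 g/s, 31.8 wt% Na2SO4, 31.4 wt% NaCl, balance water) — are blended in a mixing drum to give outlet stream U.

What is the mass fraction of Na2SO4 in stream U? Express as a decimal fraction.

Total flow out = 846.2 + 960.2 = 1806.4 g/s.
Na2SO4 in = 846.2×0.041 + 960.2×0.318 = 340.04 g/s.
Na2SO4 mass fraction in U = 340.04/1806.4 = 0.188.

0.188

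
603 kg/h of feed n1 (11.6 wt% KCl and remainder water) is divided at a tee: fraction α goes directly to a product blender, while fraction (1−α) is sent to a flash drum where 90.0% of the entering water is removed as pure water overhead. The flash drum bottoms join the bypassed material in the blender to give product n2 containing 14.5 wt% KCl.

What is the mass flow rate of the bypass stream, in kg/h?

All 603×0.116 = 69.948 kg/h of KCl reaches n2, so n2 = 69.948/0.145 = 482.4 kg/h and vapour = 120.6 kg/h.
The evaporator receives (1−α)·603 of feed at 0.884 water and removes 0.900 of that water:
0.900×0.884×(1−α)×603 = 120.6
(1−α) = 120.6/479.75 = 0.2514;  α = 0.7486.
Bypass flow = 0.7486×603 = 451.42 kg/h.

451.4 kg/h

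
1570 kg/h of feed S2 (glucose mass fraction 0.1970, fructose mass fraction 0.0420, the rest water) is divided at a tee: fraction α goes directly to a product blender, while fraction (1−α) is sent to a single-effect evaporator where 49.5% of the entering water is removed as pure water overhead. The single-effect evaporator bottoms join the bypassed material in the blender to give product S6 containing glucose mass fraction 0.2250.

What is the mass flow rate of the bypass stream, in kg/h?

All 1570×0.197 = 309.29 kg/h of glucose reaches S6, so S6 = 309.29/0.225 = 1374.6 kg/h and vapour = 195.38 kg/h.
The evaporator receives (1−α)·1570 of feed at 0.761 water and removes 0.495 of that water:
0.495×0.761×(1−α)×1570 = 195.38
(1−α) = 195.38/591.41 = 0.3304;  α = 0.6696.
Bypass flow = 0.6696×1570 = 1051.3 kg/h.

1051 kg/h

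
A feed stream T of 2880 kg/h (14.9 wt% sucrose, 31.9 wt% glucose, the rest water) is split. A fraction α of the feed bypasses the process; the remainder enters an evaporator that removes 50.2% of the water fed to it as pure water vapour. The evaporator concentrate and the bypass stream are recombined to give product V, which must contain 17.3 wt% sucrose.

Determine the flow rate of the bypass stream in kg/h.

1384 kg/h

All 2880×0.149 = 429.12 kg/h of sucrose reaches V, so V = 429.12/0.173 = 2480.5 kg/h and vapour = 399.54 kg/h.
The evaporator receives (1−α)·2880 of feed at 0.532 water and removes 0.502 of that water:
0.502×0.532×(1−α)×2880 = 399.54
(1−α) = 399.54/769.14 = 0.5195;  α = 0.4805.
Bypass flow = 0.4805×2880 = 1384 kg/h.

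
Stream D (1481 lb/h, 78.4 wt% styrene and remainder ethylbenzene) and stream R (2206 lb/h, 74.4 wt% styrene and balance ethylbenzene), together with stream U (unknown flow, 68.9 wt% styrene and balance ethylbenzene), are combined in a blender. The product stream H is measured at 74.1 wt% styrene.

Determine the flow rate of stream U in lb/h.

Let U be the unknown flow. Total out = 3687 + U.
styrene balance: 2802.4 + 0.689·U = 0.741·(3687 + U)
(0.689 − 0.741)·U = 0.741×3687 − 2802.4 = -70.301
U = -70.301 / -0.052 = 1351.9 lb/h

1352 lb/h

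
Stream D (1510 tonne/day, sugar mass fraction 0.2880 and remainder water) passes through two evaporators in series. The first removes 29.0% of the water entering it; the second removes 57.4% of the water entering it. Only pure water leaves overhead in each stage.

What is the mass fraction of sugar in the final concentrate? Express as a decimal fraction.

0.5722

water in feed = 1510×0.712 = 1075.1 tonne/day.
After stage 1: water left = (1−0.290)×1075.1 = 763.34; stream total = 1198.2 tonne/day.
After stage 2: water left = (1−0.574)×763.34 = 325.18; final concentrate = 760.06 tonne/day.
sugar fraction = 434.88/760.06 = 0.5722.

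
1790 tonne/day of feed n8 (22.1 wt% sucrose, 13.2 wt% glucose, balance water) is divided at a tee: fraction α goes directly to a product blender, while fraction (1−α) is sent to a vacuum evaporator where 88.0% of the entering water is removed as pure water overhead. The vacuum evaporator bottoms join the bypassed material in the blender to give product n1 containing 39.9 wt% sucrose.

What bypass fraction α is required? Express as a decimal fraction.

0.216

All 1790×0.221 = 395.59 tonne/day of sucrose reaches n1, so n1 = 395.59/0.399 = 991.45 tonne/day and vapour = 798.55 tonne/day.
The evaporator receives (1−α)·1790 of feed at 0.647 water and removes 0.880 of that water:
0.880×0.647×(1−α)×1790 = 798.55
(1−α) = 798.55/1019.2 = 0.7835;  α = 0.2165.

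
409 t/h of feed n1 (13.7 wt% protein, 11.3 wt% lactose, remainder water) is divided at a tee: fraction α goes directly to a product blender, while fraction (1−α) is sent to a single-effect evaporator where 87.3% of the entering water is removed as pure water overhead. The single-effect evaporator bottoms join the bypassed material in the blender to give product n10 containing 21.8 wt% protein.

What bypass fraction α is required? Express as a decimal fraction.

All 409×0.137 = 56.033 t/h of protein reaches n10, so n10 = 56.033/0.218 = 257.03 t/h and vapour = 151.97 t/h.
The evaporator receives (1−α)·409 of feed at 0.750 water and removes 0.873 of that water:
0.873×0.750×(1−α)×409 = 151.97
(1−α) = 151.97/267.79 = 0.5675;  α = 0.4325.

0.433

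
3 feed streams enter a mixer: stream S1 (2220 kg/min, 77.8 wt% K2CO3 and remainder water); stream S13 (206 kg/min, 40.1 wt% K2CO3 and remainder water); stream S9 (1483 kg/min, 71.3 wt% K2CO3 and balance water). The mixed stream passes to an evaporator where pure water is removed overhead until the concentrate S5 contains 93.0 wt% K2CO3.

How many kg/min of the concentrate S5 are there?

3083 kg/min

K2CO3 entering = 2220×0.778 + 206×0.401 + 1483×0.713 = 2867.1 kg/min.
All K2CO3 reports to S5, so S5 = 2867.1/0.930 = 3083 kg/min.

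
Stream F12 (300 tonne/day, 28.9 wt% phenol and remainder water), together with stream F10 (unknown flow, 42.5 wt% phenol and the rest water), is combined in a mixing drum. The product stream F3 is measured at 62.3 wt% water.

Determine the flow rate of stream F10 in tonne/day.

550 tonne/day

Let F10 be the unknown flow. Total out = 300 + F10.
water balance: 213.3 + 0.575·F10 = 0.623·(300 + F10)
(0.575 − 0.623)·F10 = 0.623×300 − 213.3 = -26.4
F10 = -26.4 / -0.048 = 550 tonne/day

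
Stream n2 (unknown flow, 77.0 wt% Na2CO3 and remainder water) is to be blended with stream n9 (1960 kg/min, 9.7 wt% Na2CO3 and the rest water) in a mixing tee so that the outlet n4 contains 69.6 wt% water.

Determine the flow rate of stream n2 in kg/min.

870.6 kg/min

Let n2 be the unknown flow. Total out = 1960 + n2.
water balance: 1769.9 + 0.230·n2 = 0.696·(1960 + n2)
(0.230 − 0.696)·n2 = 0.696×1960 − 1769.9 = -405.72
n2 = -405.72 / -0.466 = 870.64 kg/min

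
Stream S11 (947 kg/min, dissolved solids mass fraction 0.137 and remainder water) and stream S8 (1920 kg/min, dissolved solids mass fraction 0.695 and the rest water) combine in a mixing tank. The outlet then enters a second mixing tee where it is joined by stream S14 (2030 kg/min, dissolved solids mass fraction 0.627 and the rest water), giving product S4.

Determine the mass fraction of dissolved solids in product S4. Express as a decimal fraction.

Overall, product flow = 4897 kg/min.
dissolved solids in = 947×0.137 + 1920×0.695 + 2030×0.627 = 2736.9 kg/min.
dissolved solids fraction in S4 = 0.559.

0.559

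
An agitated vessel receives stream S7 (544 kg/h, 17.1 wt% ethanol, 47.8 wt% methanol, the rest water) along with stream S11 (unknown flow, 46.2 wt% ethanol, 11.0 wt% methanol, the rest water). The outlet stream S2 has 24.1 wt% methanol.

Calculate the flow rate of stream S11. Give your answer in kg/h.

Let S11 be the unknown flow. Total out = 544 + S11.
methanol balance: 260.03 + 0.110·S11 = 0.241·(544 + S11)
(0.110 − 0.241)·S11 = 0.241×544 − 260.03 = -128.93
S11 = -128.93 / -0.131 = 984.18 kg/h

984.2 kg/h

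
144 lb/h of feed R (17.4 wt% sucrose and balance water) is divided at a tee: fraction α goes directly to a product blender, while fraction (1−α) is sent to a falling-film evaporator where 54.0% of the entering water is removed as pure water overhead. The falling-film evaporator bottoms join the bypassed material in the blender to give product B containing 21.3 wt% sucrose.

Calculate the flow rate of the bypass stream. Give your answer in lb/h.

All 144×0.174 = 25.056 lb/h of sucrose reaches B, so B = 25.056/0.213 = 117.63 lb/h and vapour = 26.366 lb/h.
The evaporator receives (1−α)·144 of feed at 0.826 water and removes 0.540 of that water:
0.540×0.826×(1−α)×144 = 26.366
(1−α) = 26.366/64.23 = 0.4105;  α = 0.5895.
Bypass flow = 0.5895×144 = 84.888 lb/h.

84.89 lb/h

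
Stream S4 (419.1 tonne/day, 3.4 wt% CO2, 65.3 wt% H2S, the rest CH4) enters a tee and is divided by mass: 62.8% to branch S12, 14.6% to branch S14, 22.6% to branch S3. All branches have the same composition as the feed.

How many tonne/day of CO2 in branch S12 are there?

8.949 tonne/day

Branch S12 total = 0.628×419.1 = 263.19 tonne/day.
CO2 in S12 = 0.034×263.19 = 8.9486 tonne/day.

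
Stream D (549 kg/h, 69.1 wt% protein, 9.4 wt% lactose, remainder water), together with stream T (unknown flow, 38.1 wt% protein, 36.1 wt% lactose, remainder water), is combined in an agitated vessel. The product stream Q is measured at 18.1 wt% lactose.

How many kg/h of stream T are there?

Let T be the unknown flow. Total out = 549 + T.
lactose balance: 51.606 + 0.361·T = 0.181·(549 + T)
(0.361 − 0.181)·T = 0.181×549 − 51.606 = 47.763
T = 47.763 / 0.180 = 265.35 kg/h

265.4 kg/h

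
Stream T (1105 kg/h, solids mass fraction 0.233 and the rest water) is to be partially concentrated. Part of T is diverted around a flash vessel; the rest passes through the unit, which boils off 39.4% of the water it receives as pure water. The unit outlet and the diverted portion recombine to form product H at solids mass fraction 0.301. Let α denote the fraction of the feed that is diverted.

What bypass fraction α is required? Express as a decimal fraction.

All 1105×0.233 = 257.47 kg/h of solids reaches H, so H = 257.47/0.301 = 855.37 kg/h and vapour = 249.63 kg/h.
The evaporator receives (1−α)·1105 of feed at 0.767 water and removes 0.394 of that water:
0.394×0.767×(1−α)×1105 = 249.63
(1−α) = 249.63/333.93 = 0.7476;  α = 0.2524.

0.252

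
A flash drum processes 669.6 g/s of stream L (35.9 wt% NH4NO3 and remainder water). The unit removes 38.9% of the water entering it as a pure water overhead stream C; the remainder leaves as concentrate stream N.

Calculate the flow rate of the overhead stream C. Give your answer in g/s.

water entering = 669.6×0.641 = 429.21 g/s; overhead removed = 0.389×429.21 = 166.96 g/s.

167 g/s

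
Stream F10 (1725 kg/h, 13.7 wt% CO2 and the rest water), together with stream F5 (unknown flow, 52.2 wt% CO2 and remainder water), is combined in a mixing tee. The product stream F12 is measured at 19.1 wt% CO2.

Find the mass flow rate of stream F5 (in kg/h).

281.4 kg/h

Let F5 be the unknown flow. Total out = 1725 + F5.
CO2 balance: 236.33 + 0.522·F5 = 0.191·(1725 + F5)
(0.522 − 0.191)·F5 = 0.191×1725 − 236.33 = 93.15
F5 = 93.15 / 0.331 = 281.42 kg/h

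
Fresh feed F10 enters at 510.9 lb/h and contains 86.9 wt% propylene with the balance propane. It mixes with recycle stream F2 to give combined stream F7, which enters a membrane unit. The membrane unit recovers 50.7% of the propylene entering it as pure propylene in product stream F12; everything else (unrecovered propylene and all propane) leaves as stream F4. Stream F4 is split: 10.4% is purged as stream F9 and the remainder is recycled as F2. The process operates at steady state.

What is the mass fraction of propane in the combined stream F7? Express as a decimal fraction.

propane enters only via F10 and leaves only via the purge: 510.9×0.131 = 0.104×(propane in F4), and the membrane unit passes all propane, so propane in F7 = propane in F4 = 643.54 lb/h.
propylene in F7: m_A = 510.9×0.869 + (1−0.104)·(1−0.507)·m_A, so m_A = 443.97/0.5583 = 795.26 lb/h.
F7 = 795.26 + 643.54 = 1438.8 lb/h.
propane fraction in F7 = 643.54/1438.8 = 0.4473.

0.4473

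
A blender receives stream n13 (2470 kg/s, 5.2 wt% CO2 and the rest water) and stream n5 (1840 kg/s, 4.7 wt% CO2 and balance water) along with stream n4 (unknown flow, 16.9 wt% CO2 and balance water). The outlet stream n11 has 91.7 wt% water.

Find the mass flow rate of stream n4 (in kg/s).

Let n4 be the unknown flow. Total out = 4310 + n4.
water balance: 4095.1 + 0.831·n4 = 0.917·(4310 + n4)
(0.831 − 0.917)·n4 = 0.917×4310 − 4095.1 = -142.81
n4 = -142.81 / -0.086 = 1660.6 kg/s

1661 kg/s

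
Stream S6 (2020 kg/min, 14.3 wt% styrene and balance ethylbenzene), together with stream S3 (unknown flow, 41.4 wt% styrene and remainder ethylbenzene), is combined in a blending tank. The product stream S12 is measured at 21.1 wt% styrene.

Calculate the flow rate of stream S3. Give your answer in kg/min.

Let S3 be the unknown flow. Total out = 2020 + S3.
styrene balance: 288.86 + 0.414·S3 = 0.211·(2020 + S3)
(0.414 − 0.211)·S3 = 0.211×2020 − 288.86 = 137.36
S3 = 137.36 / 0.203 = 676.65 kg/min

676.7 kg/min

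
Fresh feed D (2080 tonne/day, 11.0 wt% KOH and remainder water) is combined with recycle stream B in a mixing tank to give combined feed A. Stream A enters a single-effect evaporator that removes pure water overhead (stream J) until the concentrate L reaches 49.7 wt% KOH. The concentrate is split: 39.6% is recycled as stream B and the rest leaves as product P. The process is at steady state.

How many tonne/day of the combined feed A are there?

Overall KOH balance (none leaves overhead): KOH in fresh feed = KOH in product, i.e. 2080×0.110 = (1−0.396)·L·0.497.
L = 228.8/(0.497×0.604) = 762.19 tonne/day.
Recycle B = 0.396×762.19 = 301.83 tonne/day.
Combined feed A = 2080 + 301.83 = 2381.8 tonne/day.

2382 tonne/day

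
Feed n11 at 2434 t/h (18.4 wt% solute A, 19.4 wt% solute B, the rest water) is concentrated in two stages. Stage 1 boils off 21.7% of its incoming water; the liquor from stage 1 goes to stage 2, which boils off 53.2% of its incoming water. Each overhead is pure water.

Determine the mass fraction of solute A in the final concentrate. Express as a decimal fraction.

water in feed = 2434×0.622 = 1513.9 t/h.
After stage 1: water left = (1−0.217)×1513.9 = 1185.4; stream total = 2105.5 t/h.
After stage 2: water left = (1−0.532)×1185.4 = 554.78; final concentrate = 1474.8 t/h.
solute A fraction = 447.86/1474.8 = 0.304.

0.304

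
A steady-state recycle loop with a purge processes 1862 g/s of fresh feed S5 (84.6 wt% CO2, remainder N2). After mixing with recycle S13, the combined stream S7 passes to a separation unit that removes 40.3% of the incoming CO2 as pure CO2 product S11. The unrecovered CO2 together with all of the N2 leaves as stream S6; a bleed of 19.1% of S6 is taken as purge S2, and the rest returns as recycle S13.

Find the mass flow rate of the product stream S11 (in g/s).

CO2 in S7: m_A = 1862×0.846 + (1−0.191)·(1−0.403)·m_A, so m_A = 1575.3/0.5170 = 3046.7 g/s.
Product S11 = 0.403×3046.7 = 1227.8 g/s.

1228 g/s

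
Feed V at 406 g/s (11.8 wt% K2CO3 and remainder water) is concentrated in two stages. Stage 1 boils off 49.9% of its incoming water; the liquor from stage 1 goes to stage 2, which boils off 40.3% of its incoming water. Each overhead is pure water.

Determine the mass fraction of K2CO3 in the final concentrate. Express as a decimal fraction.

0.309

water in feed = 406×0.882 = 358.09 g/s.
After stage 1: water left = (1−0.499)×358.09 = 179.4; stream total = 227.31 g/s.
After stage 2: water left = (1−0.403)×179.4 = 107.1; final concentrate = 155.01 g/s.
K2CO3 fraction = 47.908/155.01 = 0.309.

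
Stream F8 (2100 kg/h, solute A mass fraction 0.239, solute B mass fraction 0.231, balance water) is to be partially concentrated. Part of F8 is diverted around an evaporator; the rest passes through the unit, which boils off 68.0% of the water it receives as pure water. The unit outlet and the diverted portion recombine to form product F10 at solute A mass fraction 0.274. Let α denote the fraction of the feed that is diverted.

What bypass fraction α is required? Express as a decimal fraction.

0.646

All 2100×0.239 = 501.9 kg/h of solute A reaches F10, so F10 = 501.9/0.274 = 1831.8 kg/h and vapour = 268.25 kg/h.
The evaporator receives (1−α)·2100 of feed at 0.530 water and removes 0.680 of that water:
0.680×0.530×(1−α)×2100 = 268.25
(1−α) = 268.25/756.84 = 0.3544;  α = 0.6456.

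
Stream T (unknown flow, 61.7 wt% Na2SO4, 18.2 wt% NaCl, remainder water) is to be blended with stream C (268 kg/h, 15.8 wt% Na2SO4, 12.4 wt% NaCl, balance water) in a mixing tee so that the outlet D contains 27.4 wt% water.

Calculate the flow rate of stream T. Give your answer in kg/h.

Let T be the unknown flow. Total out = 268 + T.
water balance: 192.42 + 0.201·T = 0.274·(268 + T)
(0.201 − 0.274)·T = 0.274×268 − 192.42 = -118.99
T = -118.99 / -0.073 = 1630 kg/h

1630 kg/h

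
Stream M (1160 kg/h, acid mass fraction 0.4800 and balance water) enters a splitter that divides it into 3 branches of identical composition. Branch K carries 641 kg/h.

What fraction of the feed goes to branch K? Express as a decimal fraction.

0.553

Fraction to K = 641/1160 = 0.5526.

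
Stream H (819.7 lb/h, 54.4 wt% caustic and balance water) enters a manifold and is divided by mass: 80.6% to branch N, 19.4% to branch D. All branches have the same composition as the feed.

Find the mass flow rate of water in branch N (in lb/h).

Branch N total = 0.806×819.7 = 660.68 lb/h.
water in N = 0.456×660.68 = 301.27 lb/h.

301.3 lb/h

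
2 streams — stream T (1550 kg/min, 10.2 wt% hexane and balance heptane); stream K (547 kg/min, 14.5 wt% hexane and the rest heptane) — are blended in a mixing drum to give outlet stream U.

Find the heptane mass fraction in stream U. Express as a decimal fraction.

0.887

Total flow out = 1550 + 547 = 2097 kg/min.
heptane in = 1550×0.898 + 547×0.855 = 1859.6 kg/min.
heptane mass fraction in U = 1859.6/2097 = 0.887.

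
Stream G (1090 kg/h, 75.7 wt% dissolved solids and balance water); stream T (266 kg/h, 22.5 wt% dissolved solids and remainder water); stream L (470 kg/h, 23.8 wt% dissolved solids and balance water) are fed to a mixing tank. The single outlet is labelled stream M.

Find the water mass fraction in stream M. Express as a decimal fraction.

Total flow out = 1090 + 266 + 470 = 1826 kg/h.
water in = 1090×0.243 + 266×0.775 + 470×0.762 = 829.16 kg/h.
water mass fraction in M = 829.16/1826 = 0.454.

0.454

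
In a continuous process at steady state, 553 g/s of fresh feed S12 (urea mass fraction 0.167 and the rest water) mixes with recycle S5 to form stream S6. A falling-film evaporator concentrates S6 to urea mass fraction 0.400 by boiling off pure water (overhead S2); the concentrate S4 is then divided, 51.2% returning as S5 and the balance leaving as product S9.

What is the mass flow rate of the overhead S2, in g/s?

322.1 g/s

Overall urea balance (none leaves overhead): urea in fresh feed = urea in product, i.e. 553×0.167 = (1−0.512)·S4·0.400.
S4 = 92.351/(0.400×0.488) = 473.11 g/s.
Recycle S5 = 0.512×473.11 = 242.23 g/s.
Combined feed S6 = 553 + 242.23 = 795.23 g/s.
Overhead S2 = S6 − S4 = 795.23 − 473.11 = 322.12 g/s.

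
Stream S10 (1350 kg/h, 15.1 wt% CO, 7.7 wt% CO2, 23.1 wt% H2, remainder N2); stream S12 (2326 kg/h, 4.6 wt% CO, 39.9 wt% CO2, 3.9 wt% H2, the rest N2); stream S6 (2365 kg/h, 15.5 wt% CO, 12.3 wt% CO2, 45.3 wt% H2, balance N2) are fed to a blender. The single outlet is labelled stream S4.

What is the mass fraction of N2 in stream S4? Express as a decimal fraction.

0.4249

Total flow out = 1350 + 2326 + 2365 = 6041 kg/h.
N2 in = 1350×0.541 + 2326×0.516 + 2365×0.269 = 2566.8 kg/h.
N2 mass fraction in S4 = 2566.8/6041 = 0.4249.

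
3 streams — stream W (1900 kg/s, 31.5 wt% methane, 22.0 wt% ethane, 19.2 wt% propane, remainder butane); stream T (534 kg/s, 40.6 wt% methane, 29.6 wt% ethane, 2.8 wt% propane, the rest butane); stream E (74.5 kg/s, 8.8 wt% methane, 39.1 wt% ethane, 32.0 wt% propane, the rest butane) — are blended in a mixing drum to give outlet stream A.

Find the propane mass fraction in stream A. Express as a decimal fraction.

Total flow out = 1900 + 534 + 74.5 = 2508.5 kg/s.
propane in = 1900×0.192 + 534×0.028 + 74.5×0.320 = 403.59 kg/s.
propane mass fraction in A = 403.59/2508.5 = 0.161.

0.161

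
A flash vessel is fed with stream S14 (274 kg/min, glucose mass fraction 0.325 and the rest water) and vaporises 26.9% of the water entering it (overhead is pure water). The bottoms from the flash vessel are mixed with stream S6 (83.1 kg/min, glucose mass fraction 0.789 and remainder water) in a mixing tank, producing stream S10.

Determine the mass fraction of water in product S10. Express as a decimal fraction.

Vapour removed = 0.269×0.675×274 = 49.752 kg/min; concentrate = 224.25 kg/min.
water reaching the mixer = 135.2 (from concentrate) + 83.1×0.211 = 152.73 kg/min.
Product flow = 224.25 + 83.1 = 307.35 kg/min; water fraction = 0.497.

0.497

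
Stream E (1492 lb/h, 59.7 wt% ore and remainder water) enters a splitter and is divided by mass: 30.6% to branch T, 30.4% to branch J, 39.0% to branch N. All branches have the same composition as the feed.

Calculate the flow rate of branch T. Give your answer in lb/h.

456.6 lb/h

Branch T flow = 0.306×1492 = 456.55 lb/h.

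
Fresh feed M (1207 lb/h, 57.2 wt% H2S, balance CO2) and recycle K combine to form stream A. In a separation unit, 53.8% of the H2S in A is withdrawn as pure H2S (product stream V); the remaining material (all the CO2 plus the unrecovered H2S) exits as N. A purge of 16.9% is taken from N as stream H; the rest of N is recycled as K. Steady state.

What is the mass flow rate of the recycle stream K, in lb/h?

2970 lb/h

CO2 enters only via M and leaves only via the purge: 1207×0.428 = 0.169×(CO2 in N), and the separation unit passes all CO2, so CO2 in A = CO2 in N = 3056.8 lb/h.
H2S in A: m_A = 1207×0.572 + (1−0.169)·(1−0.538)·m_A, so m_A = 690.4/0.6161 = 1120.6 lb/h.
N = (1−0.538)×1120.6 + 3056.8 = 3574.5 lb/h.
Recycle K = (1−0.169)×3574.5 = 2970.4 lb/h.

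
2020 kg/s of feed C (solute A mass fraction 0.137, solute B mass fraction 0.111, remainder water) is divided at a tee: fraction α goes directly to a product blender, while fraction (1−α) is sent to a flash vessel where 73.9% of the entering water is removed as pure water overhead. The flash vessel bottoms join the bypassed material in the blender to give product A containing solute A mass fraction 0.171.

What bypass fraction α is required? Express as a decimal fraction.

0.642

All 2020×0.137 = 276.74 kg/s of solute A reaches A, so A = 276.74/0.171 = 1618.4 kg/s and vapour = 401.64 kg/s.
The evaporator receives (1−α)·2020 of feed at 0.752 water and removes 0.739 of that water:
0.739×0.752×(1−α)×2020 = 401.64
(1−α) = 401.64/1122.6 = 0.3578;  α = 0.6422.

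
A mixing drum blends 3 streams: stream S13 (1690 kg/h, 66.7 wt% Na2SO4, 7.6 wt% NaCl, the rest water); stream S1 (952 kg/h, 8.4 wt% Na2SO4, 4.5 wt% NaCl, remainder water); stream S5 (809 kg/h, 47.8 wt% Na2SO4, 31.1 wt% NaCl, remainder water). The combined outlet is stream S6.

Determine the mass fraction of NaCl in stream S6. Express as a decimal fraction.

Total flow out = 1690 + 952 + 809 = 3451 kg/h.
NaCl in = 1690×0.076 + 952×0.045 + 809×0.311 = 422.88 kg/h.
NaCl mass fraction in S6 = 422.88/3451 = 0.123.

0.123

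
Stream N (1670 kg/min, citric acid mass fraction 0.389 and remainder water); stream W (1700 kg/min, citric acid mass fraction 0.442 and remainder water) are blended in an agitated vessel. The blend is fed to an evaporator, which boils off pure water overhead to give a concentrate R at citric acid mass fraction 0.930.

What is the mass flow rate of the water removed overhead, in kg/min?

citric acid entering = 1670×0.389 + 1700×0.442 = 1401 kg/min.
All citric acid reports to R, so R = 1401/0.930 = 1506.5 kg/min.
Total feed = 3370 kg/min; overhead = 3370 − 1506.5 = 1863.5 kg/min.

1864 kg/min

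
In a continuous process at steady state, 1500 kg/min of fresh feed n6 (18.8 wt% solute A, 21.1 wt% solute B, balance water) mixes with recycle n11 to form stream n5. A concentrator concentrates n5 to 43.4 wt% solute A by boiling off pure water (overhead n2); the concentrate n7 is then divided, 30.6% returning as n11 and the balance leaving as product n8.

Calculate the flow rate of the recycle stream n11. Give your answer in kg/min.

286.5 kg/min

Overall solute A balance (none leaves overhead): solute A in fresh feed = solute A in product, i.e. 1500×0.188 = (1−0.306)·n7·0.434.
n7 = 282/(0.434×0.694) = 936.27 kg/min.
Recycle n11 = 0.306×936.27 = 286.5 kg/min.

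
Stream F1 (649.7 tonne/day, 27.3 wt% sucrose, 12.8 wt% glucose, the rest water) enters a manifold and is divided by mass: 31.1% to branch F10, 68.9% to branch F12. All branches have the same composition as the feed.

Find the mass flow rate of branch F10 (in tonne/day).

202.1 tonne/day

Branch F10 flow = 0.311×649.7 = 202.06 tonne/day.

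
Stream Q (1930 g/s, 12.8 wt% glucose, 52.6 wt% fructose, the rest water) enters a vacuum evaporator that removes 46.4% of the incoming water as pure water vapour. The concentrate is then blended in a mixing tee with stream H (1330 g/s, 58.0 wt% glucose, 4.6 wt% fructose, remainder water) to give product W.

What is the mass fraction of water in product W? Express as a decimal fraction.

Vapour removed = 0.464×0.346×1930 = 309.85 g/s; concentrate = 1620.2 g/s.
water reaching the mixer = 357.93 (from concentrate) + 1330×0.374 = 855.35 g/s.
Product flow = 1620.2 + 1330 = 2950.2 g/s; water fraction = 0.2899.

0.2899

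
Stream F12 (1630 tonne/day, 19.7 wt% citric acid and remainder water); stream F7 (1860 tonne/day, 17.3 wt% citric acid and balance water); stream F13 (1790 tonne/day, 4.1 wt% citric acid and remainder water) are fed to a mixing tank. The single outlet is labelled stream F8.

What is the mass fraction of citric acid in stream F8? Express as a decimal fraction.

0.136

Total flow out = 1630 + 1860 + 1790 = 5280 tonne/day.
citric acid in = 1630×0.197 + 1860×0.173 + 1790×0.041 = 716.28 tonne/day.
citric acid mass fraction in F8 = 716.28/5280 = 0.136.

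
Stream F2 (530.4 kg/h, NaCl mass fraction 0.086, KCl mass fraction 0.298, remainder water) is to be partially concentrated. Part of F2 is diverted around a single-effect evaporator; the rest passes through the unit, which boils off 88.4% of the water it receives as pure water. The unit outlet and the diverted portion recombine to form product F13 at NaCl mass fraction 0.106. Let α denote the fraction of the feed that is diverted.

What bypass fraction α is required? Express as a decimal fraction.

All 530.4×0.086 = 45.614 kg/h of NaCl reaches F13, so F13 = 45.614/0.106 = 430.32 kg/h and vapour = 100.08 kg/h.
The evaporator receives (1−α)·530.4 of feed at 0.616 water and removes 0.884 of that water:
0.884×0.616×(1−α)×530.4 = 100.08
(1−α) = 100.08/288.83 = 0.3465;  α = 0.6535.

0.654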